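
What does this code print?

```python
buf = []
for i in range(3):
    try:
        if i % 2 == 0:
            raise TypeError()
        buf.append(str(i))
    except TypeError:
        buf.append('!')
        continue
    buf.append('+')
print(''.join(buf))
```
!1+!

continue in except skips rest of loop body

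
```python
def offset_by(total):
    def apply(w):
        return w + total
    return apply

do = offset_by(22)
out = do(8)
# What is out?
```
30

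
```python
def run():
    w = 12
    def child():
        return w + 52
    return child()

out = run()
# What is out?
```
64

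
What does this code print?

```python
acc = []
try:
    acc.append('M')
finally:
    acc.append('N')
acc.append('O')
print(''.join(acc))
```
MNO

try/finally without except, no exception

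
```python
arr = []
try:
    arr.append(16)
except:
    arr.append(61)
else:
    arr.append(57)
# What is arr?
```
[16, 57]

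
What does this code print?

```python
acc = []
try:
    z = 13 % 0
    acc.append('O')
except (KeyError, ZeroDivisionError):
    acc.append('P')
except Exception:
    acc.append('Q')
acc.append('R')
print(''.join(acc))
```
PR

ZeroDivisionError matches tuple containing it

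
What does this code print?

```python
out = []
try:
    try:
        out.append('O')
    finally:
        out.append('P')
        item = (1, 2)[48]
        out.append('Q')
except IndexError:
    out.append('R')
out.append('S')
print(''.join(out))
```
OPRS

Exception in inner finally caught by outer except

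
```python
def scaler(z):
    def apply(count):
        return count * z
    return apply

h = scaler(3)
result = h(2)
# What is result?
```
6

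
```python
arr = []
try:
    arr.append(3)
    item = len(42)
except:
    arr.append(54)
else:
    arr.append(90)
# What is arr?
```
[3, 54]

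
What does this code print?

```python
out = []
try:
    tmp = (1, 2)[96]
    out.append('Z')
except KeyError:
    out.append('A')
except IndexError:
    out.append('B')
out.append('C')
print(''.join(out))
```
BC

IndexError is caught by its specific handler, not KeyError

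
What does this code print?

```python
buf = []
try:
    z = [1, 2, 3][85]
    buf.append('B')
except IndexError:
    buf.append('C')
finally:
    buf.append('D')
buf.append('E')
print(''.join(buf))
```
CDE

finally always runs, even after exception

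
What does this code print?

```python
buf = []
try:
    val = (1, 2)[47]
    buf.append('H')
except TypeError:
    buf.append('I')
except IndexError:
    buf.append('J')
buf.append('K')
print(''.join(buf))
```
JK

IndexError is caught by its specific handler, not TypeError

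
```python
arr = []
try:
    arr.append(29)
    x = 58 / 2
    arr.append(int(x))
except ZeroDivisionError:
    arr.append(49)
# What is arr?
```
[29, 29]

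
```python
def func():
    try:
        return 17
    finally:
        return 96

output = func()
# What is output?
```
96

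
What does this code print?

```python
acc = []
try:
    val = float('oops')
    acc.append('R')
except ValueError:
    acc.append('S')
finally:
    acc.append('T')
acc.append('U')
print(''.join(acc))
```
STU

finally always runs, even after exception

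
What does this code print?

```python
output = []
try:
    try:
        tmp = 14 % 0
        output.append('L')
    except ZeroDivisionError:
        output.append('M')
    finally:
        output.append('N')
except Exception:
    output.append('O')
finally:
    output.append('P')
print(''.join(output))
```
MNP

Both finally blocks run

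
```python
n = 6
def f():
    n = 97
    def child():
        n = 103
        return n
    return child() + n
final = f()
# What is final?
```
200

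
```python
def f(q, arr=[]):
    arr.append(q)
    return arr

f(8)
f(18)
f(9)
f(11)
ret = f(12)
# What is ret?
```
[8, 18, 9, 11, 12]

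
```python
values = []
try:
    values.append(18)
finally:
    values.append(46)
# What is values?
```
[18, 46]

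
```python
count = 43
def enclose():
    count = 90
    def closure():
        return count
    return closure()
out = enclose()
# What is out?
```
90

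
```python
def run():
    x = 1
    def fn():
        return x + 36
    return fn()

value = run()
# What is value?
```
37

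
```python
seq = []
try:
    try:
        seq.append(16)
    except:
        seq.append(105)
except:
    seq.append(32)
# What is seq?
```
[16]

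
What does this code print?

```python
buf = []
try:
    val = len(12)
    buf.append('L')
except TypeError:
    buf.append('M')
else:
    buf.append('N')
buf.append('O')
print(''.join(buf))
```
MO

else block skipped when exception is caught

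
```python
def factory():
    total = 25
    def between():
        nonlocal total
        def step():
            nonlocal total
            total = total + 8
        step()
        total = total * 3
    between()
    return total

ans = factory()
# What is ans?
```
99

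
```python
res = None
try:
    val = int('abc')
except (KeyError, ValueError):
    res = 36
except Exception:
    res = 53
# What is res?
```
36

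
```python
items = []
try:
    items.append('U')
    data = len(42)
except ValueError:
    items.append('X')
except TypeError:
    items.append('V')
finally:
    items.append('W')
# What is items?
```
['U', 'V', 'W']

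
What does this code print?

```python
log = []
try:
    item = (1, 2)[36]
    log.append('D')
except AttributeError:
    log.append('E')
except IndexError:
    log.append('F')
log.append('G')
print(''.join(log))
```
FG

IndexError is caught by its specific handler, not AttributeError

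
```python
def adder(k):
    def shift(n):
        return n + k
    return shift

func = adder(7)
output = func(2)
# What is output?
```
9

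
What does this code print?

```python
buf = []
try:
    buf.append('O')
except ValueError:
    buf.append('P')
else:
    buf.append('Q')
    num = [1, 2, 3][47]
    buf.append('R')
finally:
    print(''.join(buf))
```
OQ

Try succeeds, else appends 'Q', IndexError in else is uncaught, finally prints before exception propagates ('R' never appended)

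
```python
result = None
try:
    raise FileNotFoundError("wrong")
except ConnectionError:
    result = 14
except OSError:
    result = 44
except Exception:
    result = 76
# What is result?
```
44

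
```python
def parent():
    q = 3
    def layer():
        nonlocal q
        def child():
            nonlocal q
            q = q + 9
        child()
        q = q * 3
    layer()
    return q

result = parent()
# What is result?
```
36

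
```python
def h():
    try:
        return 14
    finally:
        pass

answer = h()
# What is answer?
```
14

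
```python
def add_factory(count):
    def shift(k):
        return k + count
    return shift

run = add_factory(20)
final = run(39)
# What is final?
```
59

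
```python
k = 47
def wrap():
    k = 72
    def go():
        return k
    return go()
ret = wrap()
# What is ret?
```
72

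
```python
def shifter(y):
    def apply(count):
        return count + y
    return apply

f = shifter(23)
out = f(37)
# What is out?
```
60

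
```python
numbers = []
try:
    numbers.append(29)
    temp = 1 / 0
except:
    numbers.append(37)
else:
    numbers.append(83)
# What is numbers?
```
[29, 37]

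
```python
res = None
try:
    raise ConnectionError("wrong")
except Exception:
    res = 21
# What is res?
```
21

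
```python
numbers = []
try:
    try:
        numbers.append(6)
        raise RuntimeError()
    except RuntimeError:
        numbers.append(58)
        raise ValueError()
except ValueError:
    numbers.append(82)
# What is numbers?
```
[6, 58, 82]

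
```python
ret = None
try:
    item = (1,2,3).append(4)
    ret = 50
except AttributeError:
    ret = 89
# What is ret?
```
89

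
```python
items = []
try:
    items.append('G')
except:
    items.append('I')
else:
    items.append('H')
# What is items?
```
['G', 'H']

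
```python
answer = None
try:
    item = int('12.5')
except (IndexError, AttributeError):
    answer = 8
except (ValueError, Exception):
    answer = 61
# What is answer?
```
61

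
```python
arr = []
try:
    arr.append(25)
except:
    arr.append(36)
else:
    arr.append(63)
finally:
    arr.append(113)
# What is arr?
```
[25, 63, 113]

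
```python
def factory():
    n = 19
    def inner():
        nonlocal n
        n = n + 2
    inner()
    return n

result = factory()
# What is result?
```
21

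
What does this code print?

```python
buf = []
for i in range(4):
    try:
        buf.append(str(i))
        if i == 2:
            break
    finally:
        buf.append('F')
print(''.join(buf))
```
0F1F2F

finally runs even when breaking out of loop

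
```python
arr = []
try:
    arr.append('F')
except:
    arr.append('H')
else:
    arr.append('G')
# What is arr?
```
['F', 'G']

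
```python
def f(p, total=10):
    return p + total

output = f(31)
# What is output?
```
41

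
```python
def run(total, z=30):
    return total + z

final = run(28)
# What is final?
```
58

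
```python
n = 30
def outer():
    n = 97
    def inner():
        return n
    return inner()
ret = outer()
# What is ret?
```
97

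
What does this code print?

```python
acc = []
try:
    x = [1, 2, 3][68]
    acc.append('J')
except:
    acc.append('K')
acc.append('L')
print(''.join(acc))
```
KL

Exception raised in try, caught by bare except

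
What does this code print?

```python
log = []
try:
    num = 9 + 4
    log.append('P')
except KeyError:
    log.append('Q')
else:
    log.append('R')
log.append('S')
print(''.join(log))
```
PRS

else block runs when no exception occurs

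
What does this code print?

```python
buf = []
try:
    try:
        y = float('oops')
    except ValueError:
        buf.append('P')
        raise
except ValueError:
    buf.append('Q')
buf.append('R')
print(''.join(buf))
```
PQR

raise without argument re-raises current exception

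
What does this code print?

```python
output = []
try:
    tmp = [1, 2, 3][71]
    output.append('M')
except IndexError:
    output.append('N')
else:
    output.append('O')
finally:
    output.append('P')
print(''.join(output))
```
NP

Exception: except runs, else skipped, finally runs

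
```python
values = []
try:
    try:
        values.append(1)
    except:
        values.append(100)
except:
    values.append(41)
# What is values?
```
[1]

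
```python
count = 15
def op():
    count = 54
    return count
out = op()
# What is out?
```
54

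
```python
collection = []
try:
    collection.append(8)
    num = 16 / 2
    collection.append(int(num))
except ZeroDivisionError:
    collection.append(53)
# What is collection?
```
[8, 8]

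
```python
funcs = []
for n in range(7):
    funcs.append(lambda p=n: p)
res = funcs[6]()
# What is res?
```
6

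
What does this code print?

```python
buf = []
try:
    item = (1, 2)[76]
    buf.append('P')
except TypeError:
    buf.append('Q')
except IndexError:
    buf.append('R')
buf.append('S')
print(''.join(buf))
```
RS

IndexError is caught by its specific handler, not TypeError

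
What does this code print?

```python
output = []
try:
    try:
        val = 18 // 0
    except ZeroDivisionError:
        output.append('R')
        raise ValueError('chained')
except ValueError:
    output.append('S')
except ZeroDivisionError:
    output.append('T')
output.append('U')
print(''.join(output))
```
RSU

ValueError raised and caught, original ZeroDivisionError not re-raised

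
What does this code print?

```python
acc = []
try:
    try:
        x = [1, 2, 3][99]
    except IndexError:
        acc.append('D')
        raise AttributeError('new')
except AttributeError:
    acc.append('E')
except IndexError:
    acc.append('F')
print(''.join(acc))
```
DE

New AttributeError raised, caught by outer AttributeError handler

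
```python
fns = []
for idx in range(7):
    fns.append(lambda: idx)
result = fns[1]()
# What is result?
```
6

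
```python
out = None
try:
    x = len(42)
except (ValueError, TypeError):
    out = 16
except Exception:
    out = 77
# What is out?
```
16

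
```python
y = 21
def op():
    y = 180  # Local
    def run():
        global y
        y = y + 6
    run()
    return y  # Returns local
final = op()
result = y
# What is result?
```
27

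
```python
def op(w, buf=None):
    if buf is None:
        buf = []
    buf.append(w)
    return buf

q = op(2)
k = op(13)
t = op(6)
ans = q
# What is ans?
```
[2]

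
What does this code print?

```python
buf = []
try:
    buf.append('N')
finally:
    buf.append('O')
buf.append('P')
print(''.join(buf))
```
NOP

try/finally without except, no exception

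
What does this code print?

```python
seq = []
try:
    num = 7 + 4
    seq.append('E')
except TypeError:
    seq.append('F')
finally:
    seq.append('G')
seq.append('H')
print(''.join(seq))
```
EGH

finally runs after normal execution too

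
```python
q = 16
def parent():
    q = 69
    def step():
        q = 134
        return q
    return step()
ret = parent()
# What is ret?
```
134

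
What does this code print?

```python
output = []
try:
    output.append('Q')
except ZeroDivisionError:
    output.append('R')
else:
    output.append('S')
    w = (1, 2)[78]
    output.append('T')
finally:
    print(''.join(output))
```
QS

Try succeeds, else appends 'S', IndexError in else is uncaught, finally prints before exception propagates ('T' never appended)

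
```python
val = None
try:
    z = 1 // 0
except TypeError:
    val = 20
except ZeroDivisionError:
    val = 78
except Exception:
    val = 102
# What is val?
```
78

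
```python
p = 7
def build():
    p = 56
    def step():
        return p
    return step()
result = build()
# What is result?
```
56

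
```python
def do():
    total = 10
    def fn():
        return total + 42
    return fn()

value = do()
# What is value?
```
52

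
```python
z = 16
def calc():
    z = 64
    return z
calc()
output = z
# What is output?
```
16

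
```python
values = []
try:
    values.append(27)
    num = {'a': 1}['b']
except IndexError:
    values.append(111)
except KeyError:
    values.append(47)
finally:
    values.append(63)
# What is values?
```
[27, 47, 63]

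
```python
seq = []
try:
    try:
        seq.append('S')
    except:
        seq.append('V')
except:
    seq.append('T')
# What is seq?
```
['S']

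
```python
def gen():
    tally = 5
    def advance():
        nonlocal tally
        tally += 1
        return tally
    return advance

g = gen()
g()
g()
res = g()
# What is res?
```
8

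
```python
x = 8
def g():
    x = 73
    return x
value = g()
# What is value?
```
73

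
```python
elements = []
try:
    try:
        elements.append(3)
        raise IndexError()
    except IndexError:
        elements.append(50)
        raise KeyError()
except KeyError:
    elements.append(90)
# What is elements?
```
[3, 50, 90]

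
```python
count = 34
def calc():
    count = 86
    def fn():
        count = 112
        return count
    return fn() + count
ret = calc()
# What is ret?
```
198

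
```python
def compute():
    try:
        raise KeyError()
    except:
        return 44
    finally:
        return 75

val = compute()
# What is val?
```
75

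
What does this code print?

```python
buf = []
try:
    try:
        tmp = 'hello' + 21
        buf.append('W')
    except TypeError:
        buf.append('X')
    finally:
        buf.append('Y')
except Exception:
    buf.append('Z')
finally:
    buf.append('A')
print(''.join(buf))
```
XYA

Both finally blocks run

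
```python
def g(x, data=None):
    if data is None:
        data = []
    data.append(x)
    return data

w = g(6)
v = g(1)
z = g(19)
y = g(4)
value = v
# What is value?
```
[1]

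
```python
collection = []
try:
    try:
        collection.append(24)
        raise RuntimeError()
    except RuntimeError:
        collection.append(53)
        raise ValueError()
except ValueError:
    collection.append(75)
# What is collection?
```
[24, 53, 75]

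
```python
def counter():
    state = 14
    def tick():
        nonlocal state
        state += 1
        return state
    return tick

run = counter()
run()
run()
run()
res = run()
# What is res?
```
18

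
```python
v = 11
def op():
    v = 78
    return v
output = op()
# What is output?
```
78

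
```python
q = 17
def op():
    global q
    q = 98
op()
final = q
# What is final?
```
98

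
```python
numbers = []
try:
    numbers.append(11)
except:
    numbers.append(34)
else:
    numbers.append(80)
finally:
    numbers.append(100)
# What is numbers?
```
[11, 80, 100]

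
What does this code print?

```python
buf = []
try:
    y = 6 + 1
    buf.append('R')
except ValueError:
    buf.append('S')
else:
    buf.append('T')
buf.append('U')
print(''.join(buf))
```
RTU

else block runs when no exception occurs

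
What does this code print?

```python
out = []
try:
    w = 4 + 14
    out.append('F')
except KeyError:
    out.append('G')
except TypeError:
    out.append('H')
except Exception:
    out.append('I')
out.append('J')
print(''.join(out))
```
FJ

No exception, try block completes normally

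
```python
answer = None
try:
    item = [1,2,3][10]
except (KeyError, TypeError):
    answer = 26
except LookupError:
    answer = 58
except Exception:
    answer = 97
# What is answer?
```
58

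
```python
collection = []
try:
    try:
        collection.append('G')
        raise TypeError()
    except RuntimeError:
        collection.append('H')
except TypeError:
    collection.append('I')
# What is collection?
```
['G', 'I']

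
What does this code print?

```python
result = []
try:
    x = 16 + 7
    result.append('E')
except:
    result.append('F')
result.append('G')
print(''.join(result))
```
EG

No exception, try block completes normally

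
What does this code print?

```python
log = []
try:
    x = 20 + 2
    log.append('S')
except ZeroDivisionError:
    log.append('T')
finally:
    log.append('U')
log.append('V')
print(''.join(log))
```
SUV

finally runs after normal execution too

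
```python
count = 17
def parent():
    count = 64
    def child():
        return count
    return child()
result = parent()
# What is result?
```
64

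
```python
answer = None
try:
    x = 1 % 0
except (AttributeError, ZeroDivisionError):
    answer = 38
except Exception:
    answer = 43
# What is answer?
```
38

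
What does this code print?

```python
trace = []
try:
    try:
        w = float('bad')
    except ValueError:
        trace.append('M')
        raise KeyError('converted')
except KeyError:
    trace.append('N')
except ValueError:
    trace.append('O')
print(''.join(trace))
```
MN

New KeyError raised, caught by outer KeyError handler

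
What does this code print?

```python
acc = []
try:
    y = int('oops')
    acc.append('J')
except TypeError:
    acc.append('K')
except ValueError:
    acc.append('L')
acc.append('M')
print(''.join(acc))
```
LM

ValueError is caught by its specific handler, not TypeError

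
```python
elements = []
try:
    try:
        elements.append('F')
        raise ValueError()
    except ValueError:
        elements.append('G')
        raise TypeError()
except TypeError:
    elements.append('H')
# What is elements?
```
['F', 'G', 'H']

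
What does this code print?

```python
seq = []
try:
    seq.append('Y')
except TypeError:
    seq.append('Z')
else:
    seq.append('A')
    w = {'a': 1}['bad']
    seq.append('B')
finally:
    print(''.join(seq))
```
YA

Try succeeds, else appends 'A', KeyError in else is uncaught, finally prints before exception propagates ('B' never appended)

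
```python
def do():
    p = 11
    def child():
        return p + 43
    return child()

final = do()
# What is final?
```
54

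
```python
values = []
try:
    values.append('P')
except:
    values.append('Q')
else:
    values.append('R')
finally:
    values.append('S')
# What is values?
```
['P', 'R', 'S']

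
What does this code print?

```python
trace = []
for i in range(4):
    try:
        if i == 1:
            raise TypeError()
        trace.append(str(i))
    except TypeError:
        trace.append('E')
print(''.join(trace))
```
0E23

Exception on i=1 caught, loop continues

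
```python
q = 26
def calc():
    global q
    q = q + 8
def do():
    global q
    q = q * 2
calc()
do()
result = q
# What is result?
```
68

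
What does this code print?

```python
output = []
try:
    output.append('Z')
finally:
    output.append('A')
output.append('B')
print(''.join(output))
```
ZAB

try/finally without except, no exception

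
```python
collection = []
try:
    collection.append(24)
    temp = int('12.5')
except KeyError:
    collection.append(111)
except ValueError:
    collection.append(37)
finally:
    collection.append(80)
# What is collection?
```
[24, 37, 80]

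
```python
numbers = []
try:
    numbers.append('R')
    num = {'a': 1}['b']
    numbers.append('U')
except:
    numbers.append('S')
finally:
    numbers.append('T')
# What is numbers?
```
['R', 'S', 'T']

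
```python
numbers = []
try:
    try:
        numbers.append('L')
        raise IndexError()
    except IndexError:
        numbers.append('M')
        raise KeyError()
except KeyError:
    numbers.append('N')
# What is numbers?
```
['L', 'M', 'N']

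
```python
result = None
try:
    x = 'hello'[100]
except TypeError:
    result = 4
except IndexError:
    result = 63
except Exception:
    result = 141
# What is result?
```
63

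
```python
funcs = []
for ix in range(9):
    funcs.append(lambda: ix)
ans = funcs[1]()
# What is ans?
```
8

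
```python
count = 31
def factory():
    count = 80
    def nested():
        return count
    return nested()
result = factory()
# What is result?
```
80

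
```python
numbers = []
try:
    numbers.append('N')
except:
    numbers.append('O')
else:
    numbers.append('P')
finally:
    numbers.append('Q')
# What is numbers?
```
['N', 'P', 'Q']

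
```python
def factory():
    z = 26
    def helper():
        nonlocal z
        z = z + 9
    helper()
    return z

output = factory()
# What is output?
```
35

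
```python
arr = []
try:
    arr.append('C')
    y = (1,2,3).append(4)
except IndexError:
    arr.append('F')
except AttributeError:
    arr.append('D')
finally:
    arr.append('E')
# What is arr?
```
['C', 'D', 'E']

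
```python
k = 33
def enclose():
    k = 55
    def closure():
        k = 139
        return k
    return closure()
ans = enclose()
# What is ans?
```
139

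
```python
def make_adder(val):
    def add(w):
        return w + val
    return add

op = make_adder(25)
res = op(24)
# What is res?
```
49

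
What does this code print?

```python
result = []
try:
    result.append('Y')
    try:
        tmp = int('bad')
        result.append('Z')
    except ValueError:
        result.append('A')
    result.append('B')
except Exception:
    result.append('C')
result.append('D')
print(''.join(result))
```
YABD

Inner exception caught by inner handler, outer continues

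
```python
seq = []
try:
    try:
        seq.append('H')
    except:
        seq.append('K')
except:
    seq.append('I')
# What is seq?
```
['H']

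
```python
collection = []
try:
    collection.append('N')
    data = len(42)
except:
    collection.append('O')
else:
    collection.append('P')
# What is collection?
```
['N', 'O']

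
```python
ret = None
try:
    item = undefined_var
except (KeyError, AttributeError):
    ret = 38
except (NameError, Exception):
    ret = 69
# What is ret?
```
69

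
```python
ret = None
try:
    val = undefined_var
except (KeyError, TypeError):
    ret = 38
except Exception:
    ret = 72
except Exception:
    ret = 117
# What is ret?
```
72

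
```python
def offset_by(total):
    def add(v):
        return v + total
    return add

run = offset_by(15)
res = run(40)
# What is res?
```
55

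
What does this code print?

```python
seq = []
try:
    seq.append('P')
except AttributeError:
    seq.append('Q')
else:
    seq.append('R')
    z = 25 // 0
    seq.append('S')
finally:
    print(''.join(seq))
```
PR

Try succeeds, else appends 'R', ZeroDivisionError in else is uncaught, finally prints before exception propagates ('S' never appended)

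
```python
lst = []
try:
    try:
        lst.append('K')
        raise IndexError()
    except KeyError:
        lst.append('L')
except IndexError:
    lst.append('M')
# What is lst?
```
['K', 'M']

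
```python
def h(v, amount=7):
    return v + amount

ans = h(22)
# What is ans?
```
29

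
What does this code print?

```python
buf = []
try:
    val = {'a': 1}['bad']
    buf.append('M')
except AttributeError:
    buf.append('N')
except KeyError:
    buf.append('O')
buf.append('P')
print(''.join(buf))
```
OP

KeyError is caught by its specific handler, not AttributeError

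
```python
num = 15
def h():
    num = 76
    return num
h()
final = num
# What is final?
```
15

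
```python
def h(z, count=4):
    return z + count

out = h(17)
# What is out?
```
21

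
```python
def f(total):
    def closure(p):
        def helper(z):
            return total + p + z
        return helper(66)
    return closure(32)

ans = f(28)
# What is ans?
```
126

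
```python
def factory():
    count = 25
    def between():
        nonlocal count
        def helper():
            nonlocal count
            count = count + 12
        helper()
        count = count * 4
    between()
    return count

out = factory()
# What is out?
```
148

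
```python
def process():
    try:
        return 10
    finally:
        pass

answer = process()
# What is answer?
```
10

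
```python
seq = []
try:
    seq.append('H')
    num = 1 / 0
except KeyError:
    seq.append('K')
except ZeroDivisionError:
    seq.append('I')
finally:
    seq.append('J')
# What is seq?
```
['H', 'I', 'J']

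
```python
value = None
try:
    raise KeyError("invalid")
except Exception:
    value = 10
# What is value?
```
10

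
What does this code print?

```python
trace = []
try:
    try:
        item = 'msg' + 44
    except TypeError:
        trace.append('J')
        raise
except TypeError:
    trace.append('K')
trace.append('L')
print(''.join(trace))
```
JKL

raise without argument re-raises current exception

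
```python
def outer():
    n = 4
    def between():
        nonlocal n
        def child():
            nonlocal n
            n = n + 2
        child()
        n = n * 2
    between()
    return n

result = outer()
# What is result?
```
12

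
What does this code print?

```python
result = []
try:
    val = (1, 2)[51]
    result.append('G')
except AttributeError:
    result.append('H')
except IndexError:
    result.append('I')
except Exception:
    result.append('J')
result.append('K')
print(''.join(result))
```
IK

IndexError matches before generic Exception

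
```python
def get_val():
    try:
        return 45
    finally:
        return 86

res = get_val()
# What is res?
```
86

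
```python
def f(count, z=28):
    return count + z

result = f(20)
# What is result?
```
48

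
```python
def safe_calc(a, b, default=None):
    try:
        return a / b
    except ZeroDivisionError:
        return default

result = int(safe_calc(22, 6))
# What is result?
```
3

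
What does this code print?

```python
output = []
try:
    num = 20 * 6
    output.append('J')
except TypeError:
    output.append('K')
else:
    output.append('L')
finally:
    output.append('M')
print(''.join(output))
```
JLM

else runs before finally when no exception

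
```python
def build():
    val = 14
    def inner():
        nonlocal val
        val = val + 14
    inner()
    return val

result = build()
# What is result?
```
28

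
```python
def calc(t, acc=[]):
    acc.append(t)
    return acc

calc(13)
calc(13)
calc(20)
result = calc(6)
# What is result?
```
[13, 13, 20, 6]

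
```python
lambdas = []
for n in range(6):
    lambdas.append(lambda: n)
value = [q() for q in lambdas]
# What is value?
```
[5, 5, 5, 5, 5, 5]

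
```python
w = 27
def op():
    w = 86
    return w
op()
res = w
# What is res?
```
27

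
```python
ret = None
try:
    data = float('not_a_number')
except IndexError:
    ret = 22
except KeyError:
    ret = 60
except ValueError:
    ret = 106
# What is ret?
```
106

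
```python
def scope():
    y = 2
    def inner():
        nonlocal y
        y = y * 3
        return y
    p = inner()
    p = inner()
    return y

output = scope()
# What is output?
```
18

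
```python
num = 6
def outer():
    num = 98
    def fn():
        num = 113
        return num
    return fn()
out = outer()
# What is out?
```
113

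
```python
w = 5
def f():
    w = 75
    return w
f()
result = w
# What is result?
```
5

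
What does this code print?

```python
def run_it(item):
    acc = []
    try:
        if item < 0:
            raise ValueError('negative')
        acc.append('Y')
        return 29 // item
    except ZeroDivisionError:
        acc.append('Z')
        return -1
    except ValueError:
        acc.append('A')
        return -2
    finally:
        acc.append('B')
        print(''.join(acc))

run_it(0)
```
YZB

item=0 causes ZeroDivisionError, caught, finally prints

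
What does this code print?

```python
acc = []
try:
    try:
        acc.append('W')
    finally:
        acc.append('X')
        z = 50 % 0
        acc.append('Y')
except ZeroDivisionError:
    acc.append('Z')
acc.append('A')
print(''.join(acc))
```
WXZA

Exception in inner finally caught by outer except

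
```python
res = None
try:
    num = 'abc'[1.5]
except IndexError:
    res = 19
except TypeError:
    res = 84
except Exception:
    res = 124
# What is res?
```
84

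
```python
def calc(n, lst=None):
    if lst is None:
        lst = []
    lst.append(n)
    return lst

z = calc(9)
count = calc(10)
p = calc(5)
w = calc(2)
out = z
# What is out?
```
[9]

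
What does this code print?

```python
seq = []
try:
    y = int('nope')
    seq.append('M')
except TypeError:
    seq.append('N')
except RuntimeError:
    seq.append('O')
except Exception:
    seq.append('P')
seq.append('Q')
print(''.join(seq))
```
PQ

ValueError not specifically caught, falls to Exception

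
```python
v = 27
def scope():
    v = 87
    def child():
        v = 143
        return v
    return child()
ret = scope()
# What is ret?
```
143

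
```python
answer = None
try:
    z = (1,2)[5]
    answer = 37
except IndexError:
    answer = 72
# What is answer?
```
72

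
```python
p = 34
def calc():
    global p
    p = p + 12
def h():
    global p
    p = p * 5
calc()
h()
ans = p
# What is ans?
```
230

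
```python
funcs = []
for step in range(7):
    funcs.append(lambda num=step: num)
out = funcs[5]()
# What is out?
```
5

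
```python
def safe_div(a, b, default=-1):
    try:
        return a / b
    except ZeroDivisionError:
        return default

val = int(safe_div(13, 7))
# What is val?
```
1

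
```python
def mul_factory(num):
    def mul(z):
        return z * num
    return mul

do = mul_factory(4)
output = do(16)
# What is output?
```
64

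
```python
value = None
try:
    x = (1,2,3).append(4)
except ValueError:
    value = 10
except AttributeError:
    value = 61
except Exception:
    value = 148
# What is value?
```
61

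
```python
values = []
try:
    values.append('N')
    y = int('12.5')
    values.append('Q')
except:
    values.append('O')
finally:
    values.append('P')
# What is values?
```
['N', 'O', 'P']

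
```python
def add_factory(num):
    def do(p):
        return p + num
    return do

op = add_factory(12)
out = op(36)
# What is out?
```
48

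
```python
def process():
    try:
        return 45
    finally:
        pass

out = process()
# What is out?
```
45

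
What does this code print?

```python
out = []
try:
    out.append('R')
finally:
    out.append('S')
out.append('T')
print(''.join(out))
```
RST

try/finally without except, no exception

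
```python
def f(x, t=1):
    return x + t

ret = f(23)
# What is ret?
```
24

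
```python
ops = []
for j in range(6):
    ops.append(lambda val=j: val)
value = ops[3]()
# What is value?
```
3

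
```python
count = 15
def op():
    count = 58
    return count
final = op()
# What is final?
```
58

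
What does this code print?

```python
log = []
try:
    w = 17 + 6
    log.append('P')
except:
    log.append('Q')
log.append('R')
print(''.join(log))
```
PR

No exception, try block completes normally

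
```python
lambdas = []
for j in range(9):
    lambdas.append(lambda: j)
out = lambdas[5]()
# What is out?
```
8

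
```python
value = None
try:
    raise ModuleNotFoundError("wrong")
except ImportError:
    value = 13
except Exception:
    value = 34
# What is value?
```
13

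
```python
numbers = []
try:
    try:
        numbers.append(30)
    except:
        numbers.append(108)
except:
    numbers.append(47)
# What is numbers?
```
[30]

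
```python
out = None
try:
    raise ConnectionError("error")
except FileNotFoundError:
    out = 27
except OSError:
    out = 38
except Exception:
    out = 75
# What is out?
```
38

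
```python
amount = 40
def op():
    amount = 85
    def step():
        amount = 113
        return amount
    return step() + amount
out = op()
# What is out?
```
198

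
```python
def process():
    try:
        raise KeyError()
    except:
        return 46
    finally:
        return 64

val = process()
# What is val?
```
64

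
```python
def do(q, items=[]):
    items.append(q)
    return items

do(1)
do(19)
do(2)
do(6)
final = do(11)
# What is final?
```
[1, 19, 2, 6, 11]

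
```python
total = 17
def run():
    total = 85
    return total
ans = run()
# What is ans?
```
85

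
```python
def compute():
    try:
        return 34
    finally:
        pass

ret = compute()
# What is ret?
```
34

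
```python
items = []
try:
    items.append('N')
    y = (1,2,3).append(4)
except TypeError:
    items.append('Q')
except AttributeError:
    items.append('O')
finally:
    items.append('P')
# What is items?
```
['N', 'O', 'P']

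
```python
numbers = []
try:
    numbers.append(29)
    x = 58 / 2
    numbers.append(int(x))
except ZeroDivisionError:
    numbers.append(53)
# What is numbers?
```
[29, 29]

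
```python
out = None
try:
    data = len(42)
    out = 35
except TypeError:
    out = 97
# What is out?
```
97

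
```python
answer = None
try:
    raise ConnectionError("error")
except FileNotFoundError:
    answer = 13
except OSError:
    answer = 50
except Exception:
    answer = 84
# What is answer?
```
50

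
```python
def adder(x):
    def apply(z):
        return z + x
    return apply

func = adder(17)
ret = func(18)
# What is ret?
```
35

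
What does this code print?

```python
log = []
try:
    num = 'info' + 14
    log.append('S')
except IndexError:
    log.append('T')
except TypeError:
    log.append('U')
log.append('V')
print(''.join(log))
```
UV

TypeError is caught by its specific handler, not IndexError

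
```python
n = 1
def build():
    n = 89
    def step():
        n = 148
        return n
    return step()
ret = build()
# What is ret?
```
148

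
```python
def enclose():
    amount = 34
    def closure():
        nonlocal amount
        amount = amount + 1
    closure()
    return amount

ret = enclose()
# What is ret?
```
35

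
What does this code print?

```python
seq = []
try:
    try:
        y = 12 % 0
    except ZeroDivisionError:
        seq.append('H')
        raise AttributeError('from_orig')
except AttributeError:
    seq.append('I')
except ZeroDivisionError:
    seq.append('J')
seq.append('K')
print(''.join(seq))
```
HIK

AttributeError raised and caught, original ZeroDivisionError not re-raised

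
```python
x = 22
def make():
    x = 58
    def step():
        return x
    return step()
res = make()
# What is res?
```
58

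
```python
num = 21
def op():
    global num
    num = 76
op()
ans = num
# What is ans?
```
76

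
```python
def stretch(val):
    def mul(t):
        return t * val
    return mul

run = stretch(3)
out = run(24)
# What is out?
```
72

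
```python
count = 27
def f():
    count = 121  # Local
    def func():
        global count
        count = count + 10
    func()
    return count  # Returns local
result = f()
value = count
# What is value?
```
37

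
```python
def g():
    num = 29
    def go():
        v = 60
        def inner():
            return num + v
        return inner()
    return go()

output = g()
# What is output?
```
89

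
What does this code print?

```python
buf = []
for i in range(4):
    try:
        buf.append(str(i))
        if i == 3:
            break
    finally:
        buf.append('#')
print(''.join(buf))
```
0#1#2#3#

finally runs even when breaking out of loop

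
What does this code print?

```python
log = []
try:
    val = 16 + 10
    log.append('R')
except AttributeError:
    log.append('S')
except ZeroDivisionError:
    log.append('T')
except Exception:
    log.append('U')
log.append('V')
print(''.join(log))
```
RV

No exception, try block completes normally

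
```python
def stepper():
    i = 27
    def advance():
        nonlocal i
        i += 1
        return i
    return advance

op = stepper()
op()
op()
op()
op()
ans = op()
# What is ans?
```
32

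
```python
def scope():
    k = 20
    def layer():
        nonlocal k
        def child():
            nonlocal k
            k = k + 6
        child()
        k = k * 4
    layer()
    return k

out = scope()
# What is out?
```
104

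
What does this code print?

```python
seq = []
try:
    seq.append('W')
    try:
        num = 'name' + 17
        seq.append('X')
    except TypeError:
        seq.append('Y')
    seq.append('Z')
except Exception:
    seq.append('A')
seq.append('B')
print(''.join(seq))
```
WYZB

Inner exception caught by inner handler, outer continues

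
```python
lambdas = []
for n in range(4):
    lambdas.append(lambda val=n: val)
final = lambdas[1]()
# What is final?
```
1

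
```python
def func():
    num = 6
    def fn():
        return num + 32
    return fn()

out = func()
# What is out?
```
38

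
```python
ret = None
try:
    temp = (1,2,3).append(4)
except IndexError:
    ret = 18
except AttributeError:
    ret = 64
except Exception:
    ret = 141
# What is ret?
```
64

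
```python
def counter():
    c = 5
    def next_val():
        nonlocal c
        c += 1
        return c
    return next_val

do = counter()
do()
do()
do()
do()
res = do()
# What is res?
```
10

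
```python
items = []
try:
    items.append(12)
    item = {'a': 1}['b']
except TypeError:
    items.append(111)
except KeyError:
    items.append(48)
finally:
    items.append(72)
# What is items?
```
[12, 48, 72]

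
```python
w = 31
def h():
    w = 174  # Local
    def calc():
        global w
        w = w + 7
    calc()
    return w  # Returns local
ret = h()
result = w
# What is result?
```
38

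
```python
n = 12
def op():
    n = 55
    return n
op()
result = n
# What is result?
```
12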